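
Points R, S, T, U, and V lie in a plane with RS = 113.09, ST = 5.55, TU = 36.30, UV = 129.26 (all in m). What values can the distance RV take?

The maximum is all hops collinear in one direction: 113.09 + 5.55 + 36.30 + 129.26 = 284.20.
The longest hop is 129.26; the others sum to 154.94. Since 129.26 ≤ 154.94, the path can fold back on itself completely, so the minimum distance is 0.

0 ≤ RV ≤ 284.20 m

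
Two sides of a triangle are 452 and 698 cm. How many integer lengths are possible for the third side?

903

The third side lies in the open interval (246, 1150).
Integers from 247 to 1149 inclusive: 1149 − 247 + 1 = 903.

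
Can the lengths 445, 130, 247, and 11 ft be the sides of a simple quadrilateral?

For a quadrilateral, each side must be shorter than the sum of the others.
Here the longest side is 445, but the remaining 3 sides sum to only 388.

No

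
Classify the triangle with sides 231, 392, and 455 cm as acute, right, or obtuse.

Compare the square of the longest side to the sum of squares of the other two: 231² + 392² = 207025 = 455².

right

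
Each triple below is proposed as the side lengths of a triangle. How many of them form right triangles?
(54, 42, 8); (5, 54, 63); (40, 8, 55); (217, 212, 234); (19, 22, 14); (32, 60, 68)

1

(54,42,8): 8+42 ≤ 54, not a triangle
(5,54,63): 5+54 ≤ 63, not a triangle
(40,8,55): 8+40 ≤ 55, not a triangle
(217,212,234): 212²+217² = 92033 > 54756 = 234² → acute
(19,22,14): 14²+19² = 557 > 484 = 22² → acute
(32,60,68): 32²+60² = 4624 = 68² → right
1 of the 6 is right.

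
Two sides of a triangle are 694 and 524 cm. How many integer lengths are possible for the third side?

1047

The third side lies in the open interval (170, 1218).
Integers from 171 to 1217 inclusive: 1217 − 171 + 1 = 1047.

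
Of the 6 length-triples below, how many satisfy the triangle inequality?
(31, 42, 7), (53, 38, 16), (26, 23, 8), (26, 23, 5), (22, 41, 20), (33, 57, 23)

4

(7,31,42): 7+31 ≤ 42 → not valid
(16,38,53): 16+38 > 53 → valid
(8,23,26): 8+23 > 26 → valid
(5,23,26): 5+23 > 26 → valid
(20,22,41): 20+22 > 41 → valid
(23,33,57): 23+33 ≤ 57 → not valid
4 of the 6 triples form a triangle.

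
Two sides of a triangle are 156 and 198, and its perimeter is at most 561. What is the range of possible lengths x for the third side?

Triangle inequality alone gives 42 < x < 354.
The perimeter condition gives x ≤ 561 − 156 − 198 = 207.
Intersecting the two: 42 < x ≤ 207.

42 < x ≤ 207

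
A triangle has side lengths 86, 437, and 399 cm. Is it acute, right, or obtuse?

obtuse

Compare the square of the longest side to the sum of squares of the other two: 86² + 399² = 166597 < 190969 = 437².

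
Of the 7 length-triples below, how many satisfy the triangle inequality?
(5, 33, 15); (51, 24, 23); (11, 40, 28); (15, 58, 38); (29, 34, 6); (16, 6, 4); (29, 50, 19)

1

(5,15,33): 5+15 ≤ 33 → not valid
(23,24,51): 23+24 ≤ 51 → not valid
(11,28,40): 11+28 ≤ 40 → not valid
(15,38,58): 15+38 ≤ 58 → not valid
(6,29,34): 6+29 > 34 → valid
(4,6,16): 4+6 ≤ 16 → not valid
(19,29,50): 19+29 ≤ 50 → not valid
1 of the 7 triples forms a triangle.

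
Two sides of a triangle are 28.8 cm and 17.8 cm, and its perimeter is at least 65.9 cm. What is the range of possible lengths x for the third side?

Triangle inequality alone gives 11.0 < x < 46.6.
The perimeter condition gives x ≥ 65.9 − 28.8 − 17.8 = 19.3.
Intersecting the two: 19.3 ≤ x < 46.6.

19.3 ≤ x < 46.6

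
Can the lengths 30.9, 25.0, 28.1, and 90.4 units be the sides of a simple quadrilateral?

For a quadrilateral, each side must be shorter than the sum of the others.
Here the longest side is 90.4, but the remaining 3 sides sum to only 84.0.

No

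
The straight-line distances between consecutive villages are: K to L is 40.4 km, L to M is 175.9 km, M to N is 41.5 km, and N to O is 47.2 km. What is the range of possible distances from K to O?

46.8 ≤ KO ≤ 305.0 km

The maximum is all hops collinear in one direction: 40.4 + 175.9 + 41.5 + 47.2 = 305.0.
The longest hop is 175.9; the others sum to 129.1. Folding the others back against it leaves at least 175.9 − 129.1 = 46.8.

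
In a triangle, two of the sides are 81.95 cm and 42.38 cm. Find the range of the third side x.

By the triangle inequality, x must be less than 81.95 + 42.38 = 124.33 and greater than |81.95 − 42.38| = 39.57.

39.57 < x < 124.33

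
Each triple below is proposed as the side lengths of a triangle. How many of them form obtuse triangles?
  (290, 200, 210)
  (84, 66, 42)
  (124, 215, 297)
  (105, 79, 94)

(290,200,210): 200²+210² = 84100 = 290² → right
(84,66,42): 42²+66² = 6120 < 7056 = 84² → obtuse
(124,215,297): 124²+215² = 61601 < 88209 = 297² → obtuse
(105,79,94): 79²+94² = 15077 > 11025 = 105² → acute
2 of the 4 are obtuse.

2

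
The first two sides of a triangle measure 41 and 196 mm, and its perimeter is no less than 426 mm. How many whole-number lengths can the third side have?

48

Triangle inequality: 155 < x < 237. Perimeter ≥ 426 gives x ≥ 426 − 41 − 196 = 189.
So 189 ≤ x < 237; integers 189 through 236: 48 values.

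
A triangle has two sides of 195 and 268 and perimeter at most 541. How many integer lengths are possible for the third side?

5

Triangle inequality: 73 < x < 463. Perimeter ≤ 541 gives x ≤ 541 − 195 − 268 = 78.
So 73 < x ≤ 78; integers 74 through 78: 5 values.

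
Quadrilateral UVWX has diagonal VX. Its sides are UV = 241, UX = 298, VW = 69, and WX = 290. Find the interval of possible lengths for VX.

221 < VX < 359

From triangle UVX: |241 − 298| < VX < 241 + 298, i.e. 57 < VX < 539.
From triangle WVX: 221 < VX < 359.
Both must hold, so VX lies in the intersection.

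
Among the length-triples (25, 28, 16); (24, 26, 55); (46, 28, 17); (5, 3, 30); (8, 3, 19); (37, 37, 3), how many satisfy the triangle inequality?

2

(16,25,28): 16+25 > 28 → valid
(24,26,55): 24+26 ≤ 55 → not valid
(17,28,46): 17+28 ≤ 46 → not valid
(3,5,30): 3+5 ≤ 30 → not valid
(3,8,19): 3+8 ≤ 19 → not valid
(3,37,37): 3+37 > 37 → valid
2 of the 6 triples form a triangle.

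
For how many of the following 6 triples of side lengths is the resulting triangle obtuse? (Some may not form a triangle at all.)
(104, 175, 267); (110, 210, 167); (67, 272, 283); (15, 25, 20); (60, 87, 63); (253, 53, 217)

4

(104,175,267): 104²+175² = 41441 < 71289 = 267² → obtuse
(110,210,167): 110²+167² = 39989 < 44100 = 210² → obtuse
(67,272,283): 67²+272² = 78473 < 80089 = 283² → obtuse
(15,25,20): 15²+20² = 625 = 25² → right
(60,87,63): 60²+63² = 7569 = 87² → right
(253,53,217): 53²+217² = 49898 < 64009 = 253² → obtuse
4 of the 6 are obtuse.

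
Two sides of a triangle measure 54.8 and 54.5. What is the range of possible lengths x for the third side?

0.3 < x < 109.3

By the triangle inequality, x must be less than 54.8 + 54.5 = 109.3 and greater than |54.8 − 54.5| = 0.3.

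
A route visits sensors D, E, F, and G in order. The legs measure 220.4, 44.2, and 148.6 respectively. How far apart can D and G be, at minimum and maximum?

The maximum is all hops collinear in one direction: 220.4 + 44.2 + 148.6 = 413.2.
The longest hop is 220.4; the others sum to 192.8. Folding the others back against it leaves at least 220.4 − 192.8 = 27.6.

27.6 ≤ DG ≤ 413.2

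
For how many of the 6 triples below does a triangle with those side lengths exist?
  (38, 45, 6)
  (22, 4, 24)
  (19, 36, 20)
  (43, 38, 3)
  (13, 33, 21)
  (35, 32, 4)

4

(6,38,45): 6+38 ≤ 45 → not valid
(4,22,24): 4+22 > 24 → valid
(19,20,36): 19+20 > 36 → valid
(3,38,43): 3+38 ≤ 43 → not valid
(13,21,33): 13+21 > 33 → valid
(4,32,35): 4+32 > 35 → valid
4 of the 6 triples form a triangle.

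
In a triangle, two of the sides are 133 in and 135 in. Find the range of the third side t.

2 < t < 268 (in)

By the triangle inequality, t must be less than 133 + 135 = 268 and greater than |133 − 135| = 2.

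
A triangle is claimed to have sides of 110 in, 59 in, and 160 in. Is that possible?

The longest side is 160, and the other two sum to 169.
Since 169 > 160, the triangle inequality holds.

Yes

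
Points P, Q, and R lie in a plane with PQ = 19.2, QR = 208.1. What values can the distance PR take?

By the triangle inequality, |19.2 − 208.1| ≤ PR ≤ 19.2 + 208.1.

188.9 ≤ PR ≤ 227.3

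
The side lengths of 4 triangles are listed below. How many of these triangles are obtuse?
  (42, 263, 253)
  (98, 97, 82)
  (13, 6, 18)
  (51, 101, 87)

3

(42,263,253): 42²+253² = 65773 < 69169 = 263² → obtuse
(98,97,82): 82²+97² = 16133 > 9604 = 98² → acute
(13,6,18): 6²+13² = 205 < 324 = 18² → obtuse
(51,101,87): 51²+87² = 10170 < 10201 = 101² → obtuse
3 of the 4 are obtuse.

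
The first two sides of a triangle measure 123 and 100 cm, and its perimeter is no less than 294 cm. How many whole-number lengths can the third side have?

Triangle inequality: 23 < x < 223. Perimeter ≥ 294 gives x ≥ 294 − 123 − 100 = 71.
So 71 ≤ x < 223; integers 71 through 222: 152 values.

152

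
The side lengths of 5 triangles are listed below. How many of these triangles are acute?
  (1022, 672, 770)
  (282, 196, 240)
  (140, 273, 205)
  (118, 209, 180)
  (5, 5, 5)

(1022,672,770): 672²+770² = 1044484 = 1022² → right
(282,196,240): 196²+240² = 96016 > 79524 = 282² → acute
(140,273,205): 140²+205² = 61625 < 74529 = 273² → obtuse
(118,209,180): 118²+180² = 46324 > 43681 = 209² → acute
(5,5,5): 5²+5² = 50 > 25 = 5² → acute
3 of the 5 are acute.

3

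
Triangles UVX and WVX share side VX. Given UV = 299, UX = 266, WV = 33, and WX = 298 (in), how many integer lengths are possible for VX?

From triangle UVX: 33 < VX < 565.
From triangle WVX: 265 < VX < 331.
Intersection: 265 < VX < 331, so integers 266 through 330: 65 values.

65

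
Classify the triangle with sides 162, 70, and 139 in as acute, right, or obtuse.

Compare the square of the longest side to the sum of squares of the other two: 70² + 139² = 24221 < 26244 = 162².

obtuse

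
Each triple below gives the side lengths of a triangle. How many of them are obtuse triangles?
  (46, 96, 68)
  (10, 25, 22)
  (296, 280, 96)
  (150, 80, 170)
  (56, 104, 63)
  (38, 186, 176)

(46,96,68): 46²+68² = 6740 < 9216 = 96² → obtuse
(10,25,22): 10²+22² = 584 < 625 = 25² → obtuse
(296,280,96): 96²+280² = 87616 = 296² → right
(150,80,170): 80²+150² = 28900 = 170² → right
(56,104,63): 56²+63² = 7105 < 10816 = 104² → obtuse
(38,186,176): 38²+176² = 32420 < 34596 = 186² → obtuse
4 of the 6 are obtuse.

4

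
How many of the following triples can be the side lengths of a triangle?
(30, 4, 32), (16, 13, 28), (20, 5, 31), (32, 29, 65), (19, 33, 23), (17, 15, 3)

(4,30,32): 4+30 > 32 → valid
(13,16,28): 13+16 > 28 → valid
(5,20,31): 5+20 ≤ 31 → not valid
(29,32,65): 29+32 ≤ 65 → not valid
(19,23,33): 19+23 > 33 → valid
(3,15,17): 3+15 > 17 → valid
4 of the 6 triples form a triangle.

4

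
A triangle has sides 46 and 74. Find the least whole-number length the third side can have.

The third side must be strictly greater than |46 − 74| = 28.
The smallest integer above 28 is 29.

29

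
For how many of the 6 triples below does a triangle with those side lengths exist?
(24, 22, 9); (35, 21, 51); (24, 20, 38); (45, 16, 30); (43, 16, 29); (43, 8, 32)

(9,22,24): 9+22 > 24 → valid
(21,35,51): 21+35 > 51 → valid
(20,24,38): 20+24 > 38 → valid
(16,30,45): 16+30 > 45 → valid
(16,29,43): 16+29 > 43 → valid
(8,32,43): 8+32 ≤ 43 → not valid
5 of the 6 triples form a triangle.

5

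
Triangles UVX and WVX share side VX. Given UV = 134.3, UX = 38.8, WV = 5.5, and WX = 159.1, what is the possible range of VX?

From triangle UVX: |134.3 − 38.8| < VX < 134.3 + 38.8, i.e. 95.5 < VX < 173.1.
From triangle WVX: 153.6 < VX < 164.6.
Both must hold, so VX lies in the intersection.

153.6 < VX < 164.6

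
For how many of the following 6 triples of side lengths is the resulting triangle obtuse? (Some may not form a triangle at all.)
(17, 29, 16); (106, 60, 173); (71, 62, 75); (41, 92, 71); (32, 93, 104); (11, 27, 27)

(17,29,16): 16²+17² = 545 < 841 = 29² → obtuse
(106,60,173): 60+106 ≤ 173, not a triangle
(71,62,75): 62²+71² = 8885 > 5625 = 75² → acute
(41,92,71): 41²+71² = 6722 < 8464 = 92² → obtuse
(32,93,104): 32²+93² = 9673 < 10816 = 104² → obtuse
(11,27,27): 11²+27² = 850 > 729 = 27² → acute
3 of the 6 are obtuse.

3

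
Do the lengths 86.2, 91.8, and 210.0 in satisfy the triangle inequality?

The longest side is 210.0, but the other two sum to only 178.0.
178.0 < 210.0, so the triangle inequality fails.

No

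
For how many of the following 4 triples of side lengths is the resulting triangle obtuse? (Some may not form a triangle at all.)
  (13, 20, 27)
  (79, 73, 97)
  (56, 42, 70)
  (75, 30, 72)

1

(13,20,27): 13²+20² = 569 < 729 = 27² → obtuse
(79,73,97): 73²+79² = 11570 > 9409 = 97² → acute
(56,42,70): 42²+56² = 4900 = 70² → right
(75,30,72): 30²+72² = 6084 > 5625 = 75² → acute
1 of the 4 is obtuse.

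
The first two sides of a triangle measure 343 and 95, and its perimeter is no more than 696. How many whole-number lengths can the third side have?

Triangle inequality: 248 < x < 438. Perimeter ≤ 696 gives x ≤ 696 − 343 − 95 = 258.
So 248 < x ≤ 258; integers 249 through 258: 10 values.

10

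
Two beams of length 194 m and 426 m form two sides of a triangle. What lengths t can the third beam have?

By the triangle inequality, t must be less than 194 + 426 = 620 and greater than |194 − 426| = 232.

232 < t < 620 (m)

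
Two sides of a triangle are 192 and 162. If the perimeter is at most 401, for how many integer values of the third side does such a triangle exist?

17

Triangle inequality: 30 < x < 354. Perimeter ≤ 401 gives x ≤ 401 − 192 − 162 = 47.
So 30 < x ≤ 47; integers 31 through 47: 17 values.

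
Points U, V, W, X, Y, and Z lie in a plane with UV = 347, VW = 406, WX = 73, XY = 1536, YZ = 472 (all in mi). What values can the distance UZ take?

The maximum is all hops collinear in one direction: 347 + 406 + 73 + 1536 + 472 = 2834.
The longest hop is 1536; the others sum to 1298. Folding the others back against it leaves at least 1536 − 1298 = 238.

238 ≤ UZ ≤ 2834 mi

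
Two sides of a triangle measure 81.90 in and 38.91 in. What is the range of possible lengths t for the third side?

By the triangle inequality, t must be less than 81.90 + 38.91 = 120.81 and greater than |81.90 − 38.91| = 42.99.

42.99 < t < 120.81 (in)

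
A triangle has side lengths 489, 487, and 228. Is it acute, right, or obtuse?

acute

Compare the square of the longest side to the sum of squares of the other two: 228² + 487² = 289153 > 239121 = 489².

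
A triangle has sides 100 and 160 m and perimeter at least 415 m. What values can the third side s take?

155 ≤ s < 260 m

Triangle inequality alone gives 60 < s < 260.
The perimeter condition gives s ≥ 415 − 100 − 160 = 155.
Intersecting the two: 155 ≤ s < 260.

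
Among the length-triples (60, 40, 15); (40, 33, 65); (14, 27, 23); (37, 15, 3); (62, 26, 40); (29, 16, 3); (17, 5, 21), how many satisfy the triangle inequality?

4

(15,40,60): 15+40 ≤ 60 → not valid
(33,40,65): 33+40 > 65 → valid
(14,23,27): 14+23 > 27 → valid
(3,15,37): 3+15 ≤ 37 → not valid
(26,40,62): 26+40 > 62 → valid
(3,16,29): 3+16 ≤ 29 → not valid
(5,17,21): 5+17 > 21 → valid
4 of the 7 triples form a triangle.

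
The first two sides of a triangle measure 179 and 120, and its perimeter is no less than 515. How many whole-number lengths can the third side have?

Triangle inequality: 59 < x < 299. Perimeter ≥ 515 gives x ≥ 515 − 179 − 120 = 216.
So 216 ≤ x < 299; integers 216 through 298: 83 values.

83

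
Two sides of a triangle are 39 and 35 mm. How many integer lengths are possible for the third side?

69

The third side lies in the open interval (4, 74).
Integers from 5 to 73 inclusive: 73 − 5 + 1 = 69.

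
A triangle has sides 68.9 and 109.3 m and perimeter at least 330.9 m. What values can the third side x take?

Triangle inequality alone gives 40.4 < x < 178.2.
The perimeter condition gives x ≥ 330.9 − 68.9 − 109.3 = 152.7.
Intersecting the two: 152.7 ≤ x < 178.2.

152.7 ≤ x < 178.2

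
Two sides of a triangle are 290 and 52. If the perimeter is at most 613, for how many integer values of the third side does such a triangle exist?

33

Triangle inequality: 238 < x < 342. Perimeter ≤ 613 gives x ≤ 613 − 290 − 52 = 271.
So 238 < x ≤ 271; integers 239 through 271: 33 values.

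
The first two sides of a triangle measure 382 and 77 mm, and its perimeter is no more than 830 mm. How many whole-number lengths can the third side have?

Triangle inequality: 305 < x < 459. Perimeter ≤ 830 gives x ≤ 830 − 382 − 77 = 371.
So 305 < x ≤ 371; integers 306 through 371: 66 values.

66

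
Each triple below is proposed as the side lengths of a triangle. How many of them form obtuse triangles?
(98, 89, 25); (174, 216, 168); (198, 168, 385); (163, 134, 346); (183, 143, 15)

(98,89,25): 25²+89² = 8546 < 9604 = 98² → obtuse
(174,216,168): 168²+174² = 58500 > 46656 = 216² → acute
(198,168,385): 168+198 ≤ 385, not a triangle
(163,134,346): 134+163 ≤ 346, not a triangle
(183,143,15): 15+143 ≤ 183, not a triangle
1 of the 5 is obtuse.

1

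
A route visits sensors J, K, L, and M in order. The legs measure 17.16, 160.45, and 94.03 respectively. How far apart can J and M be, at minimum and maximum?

The maximum is all hops collinear in one direction: 17.16 + 160.45 + 94.03 = 271.64.
The longest hop is 160.45; the others sum to 111.19. Folding the others back against it leaves at least 160.45 − 111.19 = 49.26.

49.26 ≤ JM ≤ 271.64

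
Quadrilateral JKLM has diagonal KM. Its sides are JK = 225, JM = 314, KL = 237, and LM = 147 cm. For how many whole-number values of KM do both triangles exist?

293

From triangle JKM: 89 < KM < 539.
From triangle LKM: 90 < KM < 384.
Intersection: 90 < KM < 384, so integers 91 through 383: 293 values.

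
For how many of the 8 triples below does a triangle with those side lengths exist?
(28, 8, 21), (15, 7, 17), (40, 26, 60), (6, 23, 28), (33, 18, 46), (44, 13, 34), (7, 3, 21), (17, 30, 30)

(8,21,28): 8+21 > 28 → valid
(7,15,17): 7+15 > 17 → valid
(26,40,60): 26+40 > 60 → valid
(6,23,28): 6+23 > 28 → valid
(18,33,46): 18+33 > 46 → valid
(13,34,44): 13+34 > 44 → valid
(3,7,21): 3+7 ≤ 21 → not valid
(17,30,30): 17+30 > 30 → valid
7 of the 8 triples form a triangle.

7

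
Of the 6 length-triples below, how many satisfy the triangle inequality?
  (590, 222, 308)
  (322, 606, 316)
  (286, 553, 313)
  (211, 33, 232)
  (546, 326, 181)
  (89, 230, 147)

(222,308,590): 222+308 ≤ 590 → not valid
(316,322,606): 316+322 > 606 → valid
(286,313,553): 286+313 > 553 → valid
(33,211,232): 33+211 > 232 → valid
(181,326,546): 181+326 ≤ 546 → not valid
(89,147,230): 89+147 > 230 → valid
4 of the 6 triples form a triangle.

4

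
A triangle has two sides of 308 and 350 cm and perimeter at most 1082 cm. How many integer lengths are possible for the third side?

Triangle inequality: 42 < x < 658. Perimeter ≤ 1082 gives x ≤ 1082 − 308 − 350 = 424.
So 42 < x ≤ 424; integers 43 through 424: 382 values.

382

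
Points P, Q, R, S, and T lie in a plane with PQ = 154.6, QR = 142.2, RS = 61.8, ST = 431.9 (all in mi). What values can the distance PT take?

The maximum is all hops collinear in one direction: 154.6 + 142.2 + 61.8 + 431.9 = 790.5.
The longest hop is 431.9; the others sum to 358.6. Folding the others back against it leaves at least 431.9 − 358.6 = 73.3.

73.3 ≤ PT ≤ 790.5 mi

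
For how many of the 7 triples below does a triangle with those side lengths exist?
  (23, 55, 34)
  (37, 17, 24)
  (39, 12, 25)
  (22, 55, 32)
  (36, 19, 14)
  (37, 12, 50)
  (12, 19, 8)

3

(23,34,55): 23+34 > 55 → valid
(17,24,37): 17+24 > 37 → valid
(12,25,39): 12+25 ≤ 39 → not valid
(22,32,55): 22+32 ≤ 55 → not valid
(14,19,36): 14+19 ≤ 36 → not valid
(12,37,50): 12+37 ≤ 50 → not valid
(8,12,19): 8+12 > 19 → valid
3 of the 7 triples form a triangle.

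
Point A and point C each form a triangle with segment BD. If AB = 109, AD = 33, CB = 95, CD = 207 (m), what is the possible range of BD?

From triangle ABD: |109 − 33| < BD < 109 + 33, i.e. 76 < BD < 142.
From triangle CBD: 112 < BD < 302.
Both must hold, so BD lies in the intersection.

112 < BD < 142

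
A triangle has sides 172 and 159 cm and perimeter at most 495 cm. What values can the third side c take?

Triangle inequality alone gives 13 < c < 331.
The perimeter condition gives c ≤ 495 − 172 − 159 = 164.
Intersecting the two: 13 < c ≤ 164.

13 < c ≤ 164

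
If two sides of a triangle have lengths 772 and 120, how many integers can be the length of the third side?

The third side lies in the open interval (652, 892).
Integers from 653 to 891 inclusive: 891 − 653 + 1 = 239.

239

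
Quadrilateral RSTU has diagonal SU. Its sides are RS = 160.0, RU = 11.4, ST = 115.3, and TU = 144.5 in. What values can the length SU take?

148.6 < SU < 171.4

From triangle RSU: |160.0 − 11.4| < SU < 160.0 + 11.4, i.e. 148.6 < SU < 171.4.
From triangle TSU: 29.2 < SU < 259.8.
Both must hold, so SU lies in the intersection.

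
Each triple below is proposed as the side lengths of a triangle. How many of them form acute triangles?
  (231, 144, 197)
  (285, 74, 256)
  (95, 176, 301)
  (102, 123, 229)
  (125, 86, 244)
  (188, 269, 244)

2

(231,144,197): 144²+197² = 59545 > 53361 = 231² → acute
(285,74,256): 74²+256² = 71012 < 81225 = 285² → obtuse
(95,176,301): 95+176 ≤ 301, not a triangle
(102,123,229): 102+123 ≤ 229, not a triangle
(125,86,244): 86+125 ≤ 244, not a triangle
(188,269,244): 188²+244² = 94880 > 72361 = 269² → acute
2 of the 6 are acute.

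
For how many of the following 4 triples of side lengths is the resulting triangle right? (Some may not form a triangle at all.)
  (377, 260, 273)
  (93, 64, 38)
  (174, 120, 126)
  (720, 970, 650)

3

(377,260,273): 260²+273² = 142129 = 377² → right
(93,64,38): 38²+64² = 5540 < 8649 = 93² → obtuse
(174,120,126): 120²+126² = 30276 = 174² → right
(720,970,650): 650²+720² = 940900 = 970² → right
3 of the 4 are right.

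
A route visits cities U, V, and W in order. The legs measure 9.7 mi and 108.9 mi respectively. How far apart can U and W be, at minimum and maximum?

By the triangle inequality, |9.7 − 108.9| ≤ UW ≤ 9.7 + 108.9.

99.2 ≤ UW ≤ 118.6 mi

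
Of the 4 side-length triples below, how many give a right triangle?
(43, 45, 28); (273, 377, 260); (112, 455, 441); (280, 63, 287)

(43,45,28): 28²+43² = 2633 > 2025 = 45² → acute
(273,377,260): 260²+273² = 142129 = 377² → right
(112,455,441): 112²+441² = 207025 = 455² → right
(280,63,287): 63²+280² = 82369 = 287² → right
3 of the 4 are right.

3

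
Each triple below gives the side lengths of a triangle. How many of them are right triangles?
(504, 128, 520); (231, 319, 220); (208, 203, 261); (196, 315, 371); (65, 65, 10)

3

(504,128,520): 128²+504² = 270400 = 520² → right
(231,319,220): 220²+231² = 101761 = 319² → right
(208,203,261): 203²+208² = 84473 > 68121 = 261² → acute
(196,315,371): 196²+315² = 137641 = 371² → right
(65,65,10): 10²+65² = 4325 > 4225 = 65² → acute
3 of the 5 are right.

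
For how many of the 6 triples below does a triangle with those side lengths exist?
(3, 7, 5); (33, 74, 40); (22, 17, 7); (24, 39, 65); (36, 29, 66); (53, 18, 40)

3

(3,5,7): 3+5 > 7 → valid
(33,40,74): 33+40 ≤ 74 → not valid
(7,17,22): 7+17 > 22 → valid
(24,39,65): 24+39 ≤ 65 → not valid
(29,36,66): 29+36 ≤ 66 → not valid
(18,40,53): 18+40 > 53 → valid
3 of the 6 triples form a triangle.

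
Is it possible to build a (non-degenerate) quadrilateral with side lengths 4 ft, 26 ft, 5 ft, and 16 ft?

For a quadrilateral, each side must be shorter than the sum of the others.
Here the longest side is 26, but the remaining 3 sides sum to only 25.

No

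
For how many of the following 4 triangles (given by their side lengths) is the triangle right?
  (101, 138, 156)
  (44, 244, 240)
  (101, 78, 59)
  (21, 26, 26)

1

(101,138,156): 101²+138² = 29245 > 24336 = 156² → acute
(44,244,240): 44²+240² = 59536 = 244² → right
(101,78,59): 59²+78² = 9565 < 10201 = 101² → obtuse
(21,26,26): 21²+26² = 1117 > 676 = 26² → acute
1 of the 4 is right.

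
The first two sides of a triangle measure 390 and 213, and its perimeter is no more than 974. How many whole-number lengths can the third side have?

194

Triangle inequality: 177 < x < 603. Perimeter ≤ 974 gives x ≤ 974 − 390 − 213 = 371.
So 177 < x ≤ 371; integers 178 through 371: 194 values.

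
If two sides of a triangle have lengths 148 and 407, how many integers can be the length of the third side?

295

The third side lies in the open interval (259, 555).
Integers from 260 to 554 inclusive: 554 − 260 + 1 = 295.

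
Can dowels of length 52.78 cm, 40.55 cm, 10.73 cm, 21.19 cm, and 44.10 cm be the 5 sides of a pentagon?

Yes

A pentagon exists iff every side is shorter than the sum of the others — equivalently, the longest side is less than the sum of the rest.
Longest side 52.78 < 116.57 (sum of the remaining 4), so yes.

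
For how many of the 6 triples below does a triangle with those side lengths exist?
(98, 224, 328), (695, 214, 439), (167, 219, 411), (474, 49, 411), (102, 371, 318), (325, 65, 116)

1

(98,224,328): 98+224 ≤ 328 → not valid
(214,439,695): 214+439 ≤ 695 → not valid
(167,219,411): 167+219 ≤ 411 → not valid
(49,411,474): 49+411 ≤ 474 → not valid
(102,318,371): 102+318 > 371 → valid
(65,116,325): 65+116 ≤ 325 → not valid
1 of the 6 triples forms a triangle.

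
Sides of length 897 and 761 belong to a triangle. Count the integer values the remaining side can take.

1521

The third side lies in the open interval (136, 1658).
Integers from 137 to 1657 inclusive: 1657 − 137 + 1 = 1521.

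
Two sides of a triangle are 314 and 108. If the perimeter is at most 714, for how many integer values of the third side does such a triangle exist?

Triangle inequality: 206 < x < 422. Perimeter ≤ 714 gives x ≤ 714 − 314 − 108 = 292.
So 206 < x ≤ 292; integers 207 through 292: 86 values.

86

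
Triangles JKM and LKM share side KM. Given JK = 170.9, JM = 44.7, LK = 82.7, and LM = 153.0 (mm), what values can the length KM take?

126.2 < KM < 215.6

From triangle JKM: |170.9 − 44.7| < KM < 170.9 + 44.7, i.e. 126.2 < KM < 215.6.
From triangle LKM: 70.3 < KM < 235.7.
Both must hold, so KM lies in the intersection.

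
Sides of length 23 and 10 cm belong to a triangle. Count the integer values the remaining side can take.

19

The third side lies in the open interval (13, 33).
Integers from 14 to 32 inclusive: 32 − 14 + 1 = 19.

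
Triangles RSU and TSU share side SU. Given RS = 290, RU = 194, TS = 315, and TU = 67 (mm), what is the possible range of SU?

248 < SU < 382

From triangle RSU: |290 − 194| < SU < 290 + 194, i.e. 96 < SU < 484.
From triangle TSU: 248 < SU < 382.
Both must hold, so SU lies in the intersection.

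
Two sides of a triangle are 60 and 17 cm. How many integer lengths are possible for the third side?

33

The third side lies in the open interval (43, 77).
Integers from 44 to 76 inclusive: 76 − 44 + 1 = 33.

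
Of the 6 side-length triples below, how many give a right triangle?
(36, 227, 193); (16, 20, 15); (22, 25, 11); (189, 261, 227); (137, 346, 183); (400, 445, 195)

1

(36,227,193): 36²+193² = 38545 < 51529 = 227² → obtuse
(16,20,15): 15²+16² = 481 > 400 = 20² → acute
(22,25,11): 11²+22² = 605 < 625 = 25² → obtuse
(189,261,227): 189²+227² = 87250 > 68121 = 261² → acute
(137,346,183): 137+183 ≤ 346, not a triangle
(400,445,195): 195²+400² = 198025 = 445² → right
1 of the 6 is right.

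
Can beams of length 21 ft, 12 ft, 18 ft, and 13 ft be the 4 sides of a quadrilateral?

Yes

A quadrilateral exists iff every side is shorter than the sum of the others — equivalently, the longest side is less than the sum of the rest.
Longest side 21 < 43 (sum of the remaining 3), so yes.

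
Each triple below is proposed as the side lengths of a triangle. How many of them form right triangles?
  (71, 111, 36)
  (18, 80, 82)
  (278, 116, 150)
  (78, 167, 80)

(71,111,36): 36+71 ≤ 111, not a triangle
(18,80,82): 18²+80² = 6724 = 82² → right
(278,116,150): 116+150 ≤ 278, not a triangle
(78,167,80): 78+80 ≤ 167, not a triangle
1 of the 4 is right.

1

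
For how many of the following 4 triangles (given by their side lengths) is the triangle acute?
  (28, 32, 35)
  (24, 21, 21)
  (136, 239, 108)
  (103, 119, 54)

2

(28,32,35): 28²+32² = 1808 > 1225 = 35² → acute
(24,21,21): 21²+21² = 882 > 576 = 24² → acute
(136,239,108): 108²+136² = 30160 < 57121 = 239² → obtuse
(103,119,54): 54²+103² = 13525 < 14161 = 119² → obtuse
2 of the 4 are acute.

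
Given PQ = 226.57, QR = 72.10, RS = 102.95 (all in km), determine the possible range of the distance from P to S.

The maximum is all hops collinear in one direction: 226.57 + 72.10 + 102.95 = 401.62.
The longest hop is 226.57; the others sum to 175.05. Folding the others back against it leaves at least 226.57 − 175.05 = 51.52.

51.52 ≤ PS ≤ 401.62 km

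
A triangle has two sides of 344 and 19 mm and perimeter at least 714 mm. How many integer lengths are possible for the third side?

Triangle inequality: 325 < x < 363. Perimeter ≥ 714 gives x ≥ 714 − 344 − 19 = 351.
So 351 ≤ x < 363; integers 351 through 362: 12 values.

12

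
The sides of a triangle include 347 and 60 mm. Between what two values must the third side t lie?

287 < t < 407 (mm)

By the triangle inequality, t must be less than 347 + 60 = 407 and greater than |347 − 60| = 287.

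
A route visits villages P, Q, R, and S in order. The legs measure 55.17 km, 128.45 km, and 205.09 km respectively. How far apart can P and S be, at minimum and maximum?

21.47 ≤ PS ≤ 388.71 km

The maximum is all hops collinear in one direction: 55.17 + 128.45 + 205.09 = 388.71.
The longest hop is 205.09; the others sum to 183.62. Folding the others back against it leaves at least 205.09 − 183.62 = 21.47.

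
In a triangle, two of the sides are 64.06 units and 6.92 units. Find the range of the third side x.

By the triangle inequality, x must be less than 64.06 + 6.92 = 70.98 and greater than |64.06 − 6.92| = 57.14.

57.14 < x < 70.98 (units)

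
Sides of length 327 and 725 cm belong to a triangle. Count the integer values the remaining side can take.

653

The third side lies in the open interval (398, 1052).
Integers from 399 to 1051 inclusive: 1051 − 399 + 1 = 653.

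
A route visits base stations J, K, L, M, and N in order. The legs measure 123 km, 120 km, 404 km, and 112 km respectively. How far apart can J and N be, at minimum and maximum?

49 ≤ JN ≤ 759 km

The maximum is all hops collinear in one direction: 123 + 120 + 404 + 112 = 759.
The longest hop is 404; the others sum to 355. Folding the others back against it leaves at least 404 − 355 = 49.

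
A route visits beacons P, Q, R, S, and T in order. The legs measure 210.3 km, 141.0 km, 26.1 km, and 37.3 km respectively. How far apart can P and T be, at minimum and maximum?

The maximum is all hops collinear in one direction: 210.3 + 141.0 + 26.1 + 37.3 = 414.7.
The longest hop is 210.3; the others sum to 204.4. Folding the others back against it leaves at least 210.3 − 204.4 = 5.9.

5.9 ≤ PT ≤ 414.7 km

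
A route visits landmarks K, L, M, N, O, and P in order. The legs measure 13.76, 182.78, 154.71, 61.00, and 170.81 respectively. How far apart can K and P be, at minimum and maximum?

The maximum is all hops collinear in one direction: 13.76 + 182.78 + 154.71 + 61.00 + 170.81 = 583.06.
The longest hop is 182.78; the others sum to 400.28. Since 182.78 ≤ 400.28, the path can fold back on itself completely, so the minimum distance is 0.

0 ≤ KP ≤ 583.06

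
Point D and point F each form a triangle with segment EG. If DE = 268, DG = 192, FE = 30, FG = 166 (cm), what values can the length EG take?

From triangle DEG: |268 − 192| < EG < 268 + 192, i.e. 76 < EG < 460.
From triangle FEG: 136 < EG < 196.
Both must hold, so EG lies in the intersection.

136 < EG < 196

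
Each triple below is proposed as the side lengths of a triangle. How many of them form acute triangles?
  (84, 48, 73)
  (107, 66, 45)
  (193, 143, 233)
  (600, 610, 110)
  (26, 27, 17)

3

(84,48,73): 48²+73² = 7633 > 7056 = 84² → acute
(107,66,45): 45²+66² = 6381 < 11449 = 107² → obtuse
(193,143,233): 143²+193² = 57698 > 54289 = 233² → acute
(600,610,110): 110²+600² = 372100 = 610² → right
(26,27,17): 17²+26² = 965 > 729 = 27² → acute
3 of the 5 are acute.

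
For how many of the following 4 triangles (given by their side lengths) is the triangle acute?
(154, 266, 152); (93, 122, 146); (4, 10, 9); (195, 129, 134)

1

(154,266,152): 152²+154² = 46820 < 70756 = 266² → obtuse
(93,122,146): 93²+122² = 23533 > 21316 = 146² → acute
(4,10,9): 4²+9² = 97 < 100 = 10² → obtuse
(195,129,134): 129²+134² = 34597 < 38025 = 195² → obtuse
1 of the 4 is acute.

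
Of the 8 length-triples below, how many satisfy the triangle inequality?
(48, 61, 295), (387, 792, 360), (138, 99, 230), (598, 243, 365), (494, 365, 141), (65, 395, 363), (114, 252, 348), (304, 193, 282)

(48,61,295): 48+61 ≤ 295 → not valid
(360,387,792): 360+387 ≤ 792 → not valid
(99,138,230): 99+138 > 230 → valid
(243,365,598): 243+365 > 598 → valid
(141,365,494): 141+365 > 494 → valid
(65,363,395): 65+363 > 395 → valid
(114,252,348): 114+252 > 348 → valid
(193,282,304): 193+282 > 304 → valid
6 of the 8 triples form a triangle.

6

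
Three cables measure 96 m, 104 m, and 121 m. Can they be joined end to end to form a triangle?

Yes

The longest side is 121, and the other two sum to 200.
Since 200 > 121, the triangle inequality holds.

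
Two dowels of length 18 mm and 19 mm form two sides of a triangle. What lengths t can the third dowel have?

1 < t < 37

By the triangle inequality, t must be less than 18 + 19 = 37 and greater than |18 − 19| = 1.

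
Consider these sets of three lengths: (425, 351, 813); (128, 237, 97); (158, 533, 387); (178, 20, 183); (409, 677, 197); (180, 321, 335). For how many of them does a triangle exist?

3

(351,425,813): 351+425 ≤ 813 → not valid
(97,128,237): 97+128 ≤ 237 → not valid
(158,387,533): 158+387 > 533 → valid
(20,178,183): 20+178 > 183 → valid
(197,409,677): 197+409 ≤ 677 → not valid
(180,321,335): 180+321 > 335 → valid
3 of the 6 triples form a triangle.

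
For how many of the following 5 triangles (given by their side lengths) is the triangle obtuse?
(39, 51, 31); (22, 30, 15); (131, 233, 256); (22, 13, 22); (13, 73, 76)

(39,51,31): 31²+39² = 2482 < 2601 = 51² → obtuse
(22,30,15): 15²+22² = 709 < 900 = 30² → obtuse
(131,233,256): 131²+233² = 71450 > 65536 = 256² → acute
(22,13,22): 13²+22² = 653 > 484 = 22² → acute
(13,73,76): 13²+73² = 5498 < 5776 = 76² → obtuse
3 of the 5 are obtuse.

3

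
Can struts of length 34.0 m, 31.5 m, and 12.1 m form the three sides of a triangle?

Yes

The longest side is 34.0, and the other two sum to 43.6.
Since 43.6 > 34.0, the triangle inequality holds.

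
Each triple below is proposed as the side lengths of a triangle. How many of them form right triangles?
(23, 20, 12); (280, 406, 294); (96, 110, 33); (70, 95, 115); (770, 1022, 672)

2

(23,20,12): 12²+20² = 544 > 529 = 23² → acute
(280,406,294): 280²+294² = 164836 = 406² → right
(96,110,33): 33²+96² = 10305 < 12100 = 110² → obtuse
(70,95,115): 70²+95² = 13925 > 13225 = 115² → acute
(770,1022,672): 672²+770² = 1044484 = 1022² → right
2 of the 5 are right.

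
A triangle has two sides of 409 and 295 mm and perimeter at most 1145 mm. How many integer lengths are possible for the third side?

327

Triangle inequality: 114 < x < 704. Perimeter ≤ 1145 gives x ≤ 1145 − 409 − 295 = 441.
So 114 < x ≤ 441; integers 115 through 441: 327 values.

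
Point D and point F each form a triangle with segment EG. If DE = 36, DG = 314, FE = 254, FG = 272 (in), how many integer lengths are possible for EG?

From triangle DEG: 278 < EG < 350.
From triangle FEG: 18 < EG < 526.
Intersection: 278 < EG < 350, so integers 279 through 349: 71 values.

71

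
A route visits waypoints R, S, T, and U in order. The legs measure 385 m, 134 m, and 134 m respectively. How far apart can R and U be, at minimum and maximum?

The maximum is all hops collinear in one direction: 385 + 134 + 134 = 653.
The longest hop is 385; the others sum to 268. Folding the others back against it leaves at least 385 − 268 = 117.

117 ≤ RU ≤ 653 m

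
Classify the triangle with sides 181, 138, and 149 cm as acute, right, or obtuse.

acute

Compare the square of the longest side to the sum of squares of the other two: 138² + 149² = 41245 > 32761 = 181².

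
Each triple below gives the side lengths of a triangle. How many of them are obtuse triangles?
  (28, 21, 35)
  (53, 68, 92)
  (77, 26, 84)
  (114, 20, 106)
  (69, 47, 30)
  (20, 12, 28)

(28,21,35): 21²+28² = 1225 = 35² → right
(53,68,92): 53²+68² = 7433 < 8464 = 92² → obtuse
(77,26,84): 26²+77² = 6605 < 7056 = 84² → obtuse
(114,20,106): 20²+106² = 11636 < 12996 = 114² → obtuse
(69,47,30): 30²+47² = 3109 < 4761 = 69² → obtuse
(20,12,28): 12²+20² = 544 < 784 = 28² → obtuse
5 of the 6 are obtuse.

5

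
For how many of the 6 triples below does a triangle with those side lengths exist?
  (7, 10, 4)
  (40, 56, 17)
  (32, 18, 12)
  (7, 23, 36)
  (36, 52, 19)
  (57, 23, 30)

(4,7,10): 4+7 > 10 → valid
(17,40,56): 17+40 > 56 → valid
(12,18,32): 12+18 ≤ 32 → not valid
(7,23,36): 7+23 ≤ 36 → not valid
(19,36,52): 19+36 > 52 → valid
(23,30,57): 23+30 ≤ 57 → not valid
3 of the 6 triples form a triangle.

3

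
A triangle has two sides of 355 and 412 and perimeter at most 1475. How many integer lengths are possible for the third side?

651

Triangle inequality: 57 < x < 767. Perimeter ≤ 1475 gives x ≤ 1475 − 355 − 412 = 708.
So 57 < x ≤ 708; integers 58 through 708: 651 values.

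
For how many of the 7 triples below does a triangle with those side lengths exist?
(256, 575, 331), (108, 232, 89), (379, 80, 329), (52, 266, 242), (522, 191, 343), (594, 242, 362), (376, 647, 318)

6

(256,331,575): 256+331 > 575 → valid
(89,108,232): 89+108 ≤ 232 → not valid
(80,329,379): 80+329 > 379 → valid
(52,242,266): 52+242 > 266 → valid
(191,343,522): 191+343 > 522 → valid
(242,362,594): 242+362 > 594 → valid
(318,376,647): 318+376 > 647 → valid
6 of the 7 triples form a triangle.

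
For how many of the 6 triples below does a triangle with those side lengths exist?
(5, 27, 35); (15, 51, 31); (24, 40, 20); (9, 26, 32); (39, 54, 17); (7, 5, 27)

(5,27,35): 5+27 ≤ 35 → not valid
(15,31,51): 15+31 ≤ 51 → not valid
(20,24,40): 20+24 > 40 → valid
(9,26,32): 9+26 > 32 → valid
(17,39,54): 17+39 > 54 → valid
(5,7,27): 5+7 ≤ 27 → not valid
3 of the 6 triples form a triangle.

3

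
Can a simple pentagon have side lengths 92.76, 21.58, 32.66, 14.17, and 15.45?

For a pentagon, each side must be shorter than the sum of the others.
Here the longest side is 92.76, but the remaining 4 sides sum to only 83.86.

No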